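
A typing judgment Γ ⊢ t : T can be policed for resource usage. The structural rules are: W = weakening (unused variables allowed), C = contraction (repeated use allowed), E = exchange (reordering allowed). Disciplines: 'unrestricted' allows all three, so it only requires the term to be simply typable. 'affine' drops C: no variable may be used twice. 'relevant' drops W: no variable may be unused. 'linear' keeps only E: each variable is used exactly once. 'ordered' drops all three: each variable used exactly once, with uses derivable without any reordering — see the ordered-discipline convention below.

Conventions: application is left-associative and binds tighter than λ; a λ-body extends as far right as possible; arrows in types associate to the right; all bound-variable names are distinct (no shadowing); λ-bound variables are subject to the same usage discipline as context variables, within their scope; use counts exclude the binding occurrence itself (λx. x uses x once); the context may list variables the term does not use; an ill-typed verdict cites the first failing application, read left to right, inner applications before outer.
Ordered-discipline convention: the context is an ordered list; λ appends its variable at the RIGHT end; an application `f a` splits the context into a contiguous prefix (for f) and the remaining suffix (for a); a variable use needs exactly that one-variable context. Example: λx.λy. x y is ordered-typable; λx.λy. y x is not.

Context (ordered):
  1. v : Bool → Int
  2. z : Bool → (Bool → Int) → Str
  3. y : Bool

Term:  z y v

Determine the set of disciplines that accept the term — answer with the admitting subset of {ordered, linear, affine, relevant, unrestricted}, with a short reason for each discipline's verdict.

accepted by: linear, affine, relevant, unrestricted
usage: v: 1, z: 1, y: 1
use order (left to right): z, y, v
typing: well-typed — term : Str
ordered: ✗ — use order z, y, v needs exchange
linear: ✓ — single use per variable (v, z, y)
affine: ✓ — none of v, z, y used more than once
relevant: ✓ — v, z, y: all used, weakening unneeded
unrestricted: ✓ — well-typed at Str; no restrictions here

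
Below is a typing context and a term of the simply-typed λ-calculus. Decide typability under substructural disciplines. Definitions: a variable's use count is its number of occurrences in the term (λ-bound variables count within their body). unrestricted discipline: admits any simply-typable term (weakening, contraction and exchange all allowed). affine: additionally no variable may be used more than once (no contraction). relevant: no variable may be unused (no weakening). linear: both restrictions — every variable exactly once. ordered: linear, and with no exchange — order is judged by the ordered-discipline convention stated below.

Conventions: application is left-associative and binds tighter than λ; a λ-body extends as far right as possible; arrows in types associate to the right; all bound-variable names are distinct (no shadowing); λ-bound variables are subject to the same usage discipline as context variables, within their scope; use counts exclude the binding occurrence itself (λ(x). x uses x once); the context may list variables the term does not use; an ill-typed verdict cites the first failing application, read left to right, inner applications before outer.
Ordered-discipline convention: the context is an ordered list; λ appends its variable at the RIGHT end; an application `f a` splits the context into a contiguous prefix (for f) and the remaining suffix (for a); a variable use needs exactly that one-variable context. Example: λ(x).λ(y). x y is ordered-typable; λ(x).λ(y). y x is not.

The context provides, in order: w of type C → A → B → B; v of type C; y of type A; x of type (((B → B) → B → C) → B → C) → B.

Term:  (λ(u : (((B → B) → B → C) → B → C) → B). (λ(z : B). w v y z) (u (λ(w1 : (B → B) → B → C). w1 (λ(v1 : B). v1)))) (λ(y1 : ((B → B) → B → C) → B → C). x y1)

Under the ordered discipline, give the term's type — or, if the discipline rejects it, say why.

term : B
usage: w: 1, v: 1, y: 1, x: 1, u (bound): 1, z (bound): 1, w1 (bound): 1, v1 (bound): 1, y1 (bound): 1
uses in reading order: w, v, y, z, u, w1, v1, x, y1
typing: well-typed at B
across the five disciplines: ordered ✓, linear ✓, affine ✓, relevant ✓, unrestricted ✓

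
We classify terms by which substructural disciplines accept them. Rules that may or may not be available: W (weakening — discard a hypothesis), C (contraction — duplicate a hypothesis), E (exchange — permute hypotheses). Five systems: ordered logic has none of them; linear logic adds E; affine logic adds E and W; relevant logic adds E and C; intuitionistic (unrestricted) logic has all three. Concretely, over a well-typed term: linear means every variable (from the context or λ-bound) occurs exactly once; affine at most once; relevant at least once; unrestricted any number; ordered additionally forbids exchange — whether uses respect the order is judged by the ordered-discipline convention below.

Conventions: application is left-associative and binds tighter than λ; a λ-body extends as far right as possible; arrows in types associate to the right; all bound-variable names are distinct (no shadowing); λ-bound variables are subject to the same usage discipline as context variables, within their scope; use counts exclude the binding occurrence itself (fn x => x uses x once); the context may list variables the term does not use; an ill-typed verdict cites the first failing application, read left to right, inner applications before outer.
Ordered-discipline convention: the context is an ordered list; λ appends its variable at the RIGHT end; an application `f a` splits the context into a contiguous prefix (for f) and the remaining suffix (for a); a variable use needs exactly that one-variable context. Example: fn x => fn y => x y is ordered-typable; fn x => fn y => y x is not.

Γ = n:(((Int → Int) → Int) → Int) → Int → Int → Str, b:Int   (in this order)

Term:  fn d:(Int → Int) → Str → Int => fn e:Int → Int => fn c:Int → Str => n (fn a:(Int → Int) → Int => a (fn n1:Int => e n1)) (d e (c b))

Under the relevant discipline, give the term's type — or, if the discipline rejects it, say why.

term : ((Int → Int) → Str → Int) → (Int → Int) → (Int → Str) → Int → Str
counts: n: 1; b: 1; d (bound): 1; e (bound): 2; c (bound): 1; a (bound): 1; n1 (bound): 1
uses in reading order: n, a, e, n1, d, e, c, b
typing: the term checks, with type ((Int → Int) → Str → Int) → (Int → Int) → (Int → Str) → Int → Str
summary: ordered ✗ · linear ✗ · affine ✗ · relevant ✓ · unrestricted ✓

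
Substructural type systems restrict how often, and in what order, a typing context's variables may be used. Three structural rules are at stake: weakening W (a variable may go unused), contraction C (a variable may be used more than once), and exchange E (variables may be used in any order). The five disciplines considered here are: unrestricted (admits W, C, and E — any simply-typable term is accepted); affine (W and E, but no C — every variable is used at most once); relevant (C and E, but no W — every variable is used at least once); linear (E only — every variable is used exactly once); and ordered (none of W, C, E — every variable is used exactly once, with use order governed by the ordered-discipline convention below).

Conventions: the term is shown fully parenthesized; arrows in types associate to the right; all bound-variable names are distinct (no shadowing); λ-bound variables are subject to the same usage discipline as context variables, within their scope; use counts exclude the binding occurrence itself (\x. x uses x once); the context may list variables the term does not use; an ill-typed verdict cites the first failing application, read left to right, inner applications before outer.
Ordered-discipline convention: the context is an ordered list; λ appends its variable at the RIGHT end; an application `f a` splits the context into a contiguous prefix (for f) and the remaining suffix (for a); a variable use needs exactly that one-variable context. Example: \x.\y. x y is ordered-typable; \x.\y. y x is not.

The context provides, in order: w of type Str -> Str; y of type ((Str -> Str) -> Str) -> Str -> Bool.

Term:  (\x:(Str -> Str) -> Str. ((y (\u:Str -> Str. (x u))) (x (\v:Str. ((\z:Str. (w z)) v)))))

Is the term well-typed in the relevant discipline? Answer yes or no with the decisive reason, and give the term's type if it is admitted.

yes — every one of w, y, x, u, v, z appears; term : ((Str -> Str) -> Str) -> Bool
counts: w: 1, y: 1, x (λ-bound): 2, u (λ-bound): 1, v (λ-bound): 1, z (λ-bound): 1
use order (left to right): y, x, u, x, w, z, v
typing: well-typed — term : ((Str -> Str) -> Str) -> Bool
across the five disciplines: ordered ✗; linear ✗; affine ✗; relevant ✓; unrestricted ✓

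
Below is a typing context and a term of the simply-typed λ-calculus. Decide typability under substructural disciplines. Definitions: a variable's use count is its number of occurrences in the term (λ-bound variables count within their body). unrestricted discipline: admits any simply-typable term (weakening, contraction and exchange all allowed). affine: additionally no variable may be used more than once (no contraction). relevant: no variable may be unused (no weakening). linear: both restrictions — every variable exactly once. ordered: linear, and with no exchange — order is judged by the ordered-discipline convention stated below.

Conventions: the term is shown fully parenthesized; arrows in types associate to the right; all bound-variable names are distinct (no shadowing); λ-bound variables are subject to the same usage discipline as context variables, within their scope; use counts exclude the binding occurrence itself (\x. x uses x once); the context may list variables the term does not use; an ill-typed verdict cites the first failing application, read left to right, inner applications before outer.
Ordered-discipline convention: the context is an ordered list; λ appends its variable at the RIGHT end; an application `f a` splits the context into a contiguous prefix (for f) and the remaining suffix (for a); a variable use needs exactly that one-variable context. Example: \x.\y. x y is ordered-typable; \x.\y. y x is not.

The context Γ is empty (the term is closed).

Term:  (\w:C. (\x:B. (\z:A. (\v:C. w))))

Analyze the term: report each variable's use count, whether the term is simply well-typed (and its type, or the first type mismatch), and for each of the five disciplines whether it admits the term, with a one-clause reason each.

counts: w [bound]=1; x [bound]=0; z [bound]=0; v [bound]=0
use order (left to right): w
typing: well-typed at C → B → A → C → C
ordered: ✗ — x, z, v never used (weakening)
linear: ✗ — x, z, v never used (weakening)
affine: ✓ — at most one use each (w, x, z, v)
relevant: ✗ — x, z, v never used (weakening)
unrestricted: ✓ — simply typable at C → B → A → C → C; W, C, E all held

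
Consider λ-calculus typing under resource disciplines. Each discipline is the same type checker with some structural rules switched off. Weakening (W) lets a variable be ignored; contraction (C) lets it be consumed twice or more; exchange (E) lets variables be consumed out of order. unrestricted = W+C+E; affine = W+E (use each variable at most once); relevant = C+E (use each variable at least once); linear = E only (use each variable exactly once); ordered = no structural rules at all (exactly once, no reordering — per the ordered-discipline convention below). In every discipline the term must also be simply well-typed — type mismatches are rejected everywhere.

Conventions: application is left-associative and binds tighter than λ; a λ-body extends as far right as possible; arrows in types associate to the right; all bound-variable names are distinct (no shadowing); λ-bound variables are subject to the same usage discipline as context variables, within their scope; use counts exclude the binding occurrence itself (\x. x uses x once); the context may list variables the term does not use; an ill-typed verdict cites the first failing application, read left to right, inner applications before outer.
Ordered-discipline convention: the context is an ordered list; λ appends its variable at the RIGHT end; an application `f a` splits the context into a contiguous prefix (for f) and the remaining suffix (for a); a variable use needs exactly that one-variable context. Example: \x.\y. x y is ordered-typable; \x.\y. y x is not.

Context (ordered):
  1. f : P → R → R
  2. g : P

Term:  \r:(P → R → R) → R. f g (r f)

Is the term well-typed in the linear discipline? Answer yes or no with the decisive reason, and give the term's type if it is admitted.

no — f ×2 used more than once (contraction)
usage: f=2; g=1; r [bound]=1
order of uses: f, g, r, f
typing: well-typed at ((P → R → R) → R) → R
across the five disciplines: ordered ✗; linear ✗; affine ✗; relevant ✓; unrestricted ✓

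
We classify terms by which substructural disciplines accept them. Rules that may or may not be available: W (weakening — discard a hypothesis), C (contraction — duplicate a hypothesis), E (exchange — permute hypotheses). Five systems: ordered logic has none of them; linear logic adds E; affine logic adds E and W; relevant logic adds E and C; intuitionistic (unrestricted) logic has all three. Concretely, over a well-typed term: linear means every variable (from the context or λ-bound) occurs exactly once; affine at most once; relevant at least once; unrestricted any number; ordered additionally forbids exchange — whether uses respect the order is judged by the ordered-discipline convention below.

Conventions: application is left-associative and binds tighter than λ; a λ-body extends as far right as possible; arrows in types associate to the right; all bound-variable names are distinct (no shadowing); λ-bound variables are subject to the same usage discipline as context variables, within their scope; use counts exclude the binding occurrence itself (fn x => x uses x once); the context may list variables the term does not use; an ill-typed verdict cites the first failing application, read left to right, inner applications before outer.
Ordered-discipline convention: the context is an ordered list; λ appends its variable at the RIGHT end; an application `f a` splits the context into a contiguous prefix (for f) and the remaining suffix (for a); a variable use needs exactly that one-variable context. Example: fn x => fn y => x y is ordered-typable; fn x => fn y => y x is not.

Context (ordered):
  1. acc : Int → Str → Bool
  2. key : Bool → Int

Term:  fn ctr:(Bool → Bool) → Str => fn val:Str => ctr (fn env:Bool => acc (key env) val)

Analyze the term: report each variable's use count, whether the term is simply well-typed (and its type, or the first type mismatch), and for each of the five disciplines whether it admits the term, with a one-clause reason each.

usage: acc: 1, key: 1, ctr (λ-bound): 1, val (λ-bound): 1, env (λ-bound): 1
order of uses: ctr, acc, key, env, val
typing: well-typed — term : ((Bool → Bool) → Str) → Str → Str
ordered: ✗, no ordered split (uses run ctr, acc, key, env, val)
linear: ✓, exactly-once usage across acc, key, ctr, val, env
affine: ✓, acc, key, ctr, val, env: no repeats, contraction unneeded
relevant: ✓, none of acc, key, ctr, val, env goes unused
unrestricted: ✓, simply typable at ((Bool → Bool) → Str) → Str → Str; W, C, E all held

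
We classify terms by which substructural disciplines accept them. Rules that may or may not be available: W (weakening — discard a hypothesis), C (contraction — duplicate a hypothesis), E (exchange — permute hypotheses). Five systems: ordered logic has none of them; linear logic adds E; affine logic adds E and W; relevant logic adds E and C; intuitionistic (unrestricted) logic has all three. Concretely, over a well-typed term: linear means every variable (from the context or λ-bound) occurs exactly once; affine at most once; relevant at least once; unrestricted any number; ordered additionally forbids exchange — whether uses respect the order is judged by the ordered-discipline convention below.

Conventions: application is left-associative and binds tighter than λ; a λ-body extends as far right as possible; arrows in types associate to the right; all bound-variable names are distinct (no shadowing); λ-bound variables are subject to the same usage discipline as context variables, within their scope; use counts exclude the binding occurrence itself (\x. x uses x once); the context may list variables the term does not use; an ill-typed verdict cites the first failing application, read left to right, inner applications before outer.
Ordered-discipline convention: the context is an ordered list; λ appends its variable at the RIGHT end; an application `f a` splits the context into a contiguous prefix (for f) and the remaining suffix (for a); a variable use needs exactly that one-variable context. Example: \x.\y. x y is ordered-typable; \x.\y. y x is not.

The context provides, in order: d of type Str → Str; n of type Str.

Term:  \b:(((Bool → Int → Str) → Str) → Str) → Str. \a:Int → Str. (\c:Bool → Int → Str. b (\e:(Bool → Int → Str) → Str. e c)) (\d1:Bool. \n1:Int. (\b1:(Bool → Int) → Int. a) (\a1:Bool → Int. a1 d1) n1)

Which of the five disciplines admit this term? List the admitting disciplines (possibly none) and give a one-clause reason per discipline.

accepted by: affine, unrestricted
counts: d ×0; n ×0; b [bound] ×1; a [bound] ×1; c [bound] ×1; e [bound] ×1; d1 [bound] ×1; n1 [bound] ×1; b1 [bound] ×0; a1 [bound] ×1
left-to-right use order: b, e, c, a, a1, d1, n1
typing: well-typed at ((((Bool → Int → Str) → Str) → Str) → Str) → (Int → Str) → Str
ordered: ✗, unused: d, n, b1 — weakening required
linear: ✗, unused: d, n, b1 — weakening required
affine: ✓, no duplicate uses among d, n, b, a, c, e, d1, n1, b1, a1
relevant: ✗, unused: d, n, b1 — weakening required
unrestricted: ✓, type-checks (((((Bool → Int → Str) → Str) → Str) → Str) → (Int → Str) → Str) and nothing is barred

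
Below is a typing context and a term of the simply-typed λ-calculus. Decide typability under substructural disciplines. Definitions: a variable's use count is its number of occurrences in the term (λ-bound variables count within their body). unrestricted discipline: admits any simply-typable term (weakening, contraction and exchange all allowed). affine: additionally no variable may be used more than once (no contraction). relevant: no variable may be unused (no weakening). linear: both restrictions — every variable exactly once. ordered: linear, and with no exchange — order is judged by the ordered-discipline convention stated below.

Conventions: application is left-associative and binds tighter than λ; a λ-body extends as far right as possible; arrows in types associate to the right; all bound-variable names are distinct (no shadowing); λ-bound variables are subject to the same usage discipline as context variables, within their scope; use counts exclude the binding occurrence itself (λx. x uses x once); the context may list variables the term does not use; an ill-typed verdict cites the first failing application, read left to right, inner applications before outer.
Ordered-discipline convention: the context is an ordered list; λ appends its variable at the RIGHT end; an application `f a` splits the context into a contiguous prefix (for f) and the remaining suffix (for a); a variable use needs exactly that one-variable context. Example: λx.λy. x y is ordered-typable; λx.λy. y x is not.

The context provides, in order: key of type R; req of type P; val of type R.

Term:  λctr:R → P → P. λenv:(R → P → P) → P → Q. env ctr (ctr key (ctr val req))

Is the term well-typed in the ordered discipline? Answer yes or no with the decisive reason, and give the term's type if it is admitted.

no — repeated use of ctr ×3
variable uses: key ×1, req ×1, val ×1, ctr [bound] ×3, env [bound] ×1
uses in reading order: env, ctr, ctr, key, ctr, val, req
typing: well-typed at (R → P → P) → ((R → P → P) → P → Q) → Q
across the five disciplines: ordered ✗; linear ✗; affine ✗; relevant ✓; unrestricted ✓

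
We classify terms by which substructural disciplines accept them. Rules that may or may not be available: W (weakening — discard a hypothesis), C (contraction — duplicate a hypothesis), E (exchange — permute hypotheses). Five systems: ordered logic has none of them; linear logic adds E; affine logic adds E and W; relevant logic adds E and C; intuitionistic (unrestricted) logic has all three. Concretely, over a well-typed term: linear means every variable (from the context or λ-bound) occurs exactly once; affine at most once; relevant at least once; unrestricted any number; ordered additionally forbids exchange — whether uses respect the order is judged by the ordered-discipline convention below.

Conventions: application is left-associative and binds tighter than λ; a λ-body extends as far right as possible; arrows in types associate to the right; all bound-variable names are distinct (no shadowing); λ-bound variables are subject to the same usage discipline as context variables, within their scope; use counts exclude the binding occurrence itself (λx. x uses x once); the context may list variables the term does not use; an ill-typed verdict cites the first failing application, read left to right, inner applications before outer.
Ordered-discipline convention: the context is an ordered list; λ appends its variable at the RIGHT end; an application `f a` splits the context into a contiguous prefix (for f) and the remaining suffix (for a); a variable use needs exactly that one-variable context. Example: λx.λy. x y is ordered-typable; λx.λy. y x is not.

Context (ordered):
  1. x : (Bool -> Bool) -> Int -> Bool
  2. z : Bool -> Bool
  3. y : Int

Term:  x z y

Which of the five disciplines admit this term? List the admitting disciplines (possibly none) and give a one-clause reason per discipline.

admitting disciplines: ordered, linear, affine, relevant, unrestricted
counts: x: 1×, z: 1×, y: 1×
left-to-right use order: x, z, y
typing: ✓ — Bool
ordered: ✓, single-use (x, z, y), ordered derivation ok
linear: ✓, exactly-once usage across x, z, y
affine: ✓, no duplicate uses among x, z, y
relevant: ✓, x, z, y: all used, weakening unneeded
unrestricted: ✓, simply typable at Bool; W, C, E all held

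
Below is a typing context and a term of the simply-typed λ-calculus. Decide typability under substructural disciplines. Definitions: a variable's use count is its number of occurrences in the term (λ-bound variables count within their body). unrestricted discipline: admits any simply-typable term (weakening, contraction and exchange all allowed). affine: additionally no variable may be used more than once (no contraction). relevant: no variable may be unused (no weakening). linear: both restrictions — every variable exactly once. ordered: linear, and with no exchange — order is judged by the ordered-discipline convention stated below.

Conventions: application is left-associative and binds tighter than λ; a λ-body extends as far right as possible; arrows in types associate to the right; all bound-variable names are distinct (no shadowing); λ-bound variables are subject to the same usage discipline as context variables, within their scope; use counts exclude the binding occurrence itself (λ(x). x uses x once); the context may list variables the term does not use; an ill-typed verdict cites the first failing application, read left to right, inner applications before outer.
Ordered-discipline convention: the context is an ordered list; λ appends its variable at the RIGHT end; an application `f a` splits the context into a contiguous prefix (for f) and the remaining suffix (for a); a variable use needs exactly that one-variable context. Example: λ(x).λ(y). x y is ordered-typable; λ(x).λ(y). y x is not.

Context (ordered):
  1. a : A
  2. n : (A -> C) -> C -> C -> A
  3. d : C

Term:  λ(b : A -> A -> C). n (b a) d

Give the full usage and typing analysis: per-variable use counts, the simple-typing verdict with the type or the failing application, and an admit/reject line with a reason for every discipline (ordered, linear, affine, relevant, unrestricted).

usage: a ×1; n ×1; d ×1; b (λ-bound) ×1
uses in reading order: n, b, a, d
typing: well-typed at (A -> A -> C) -> C -> A
ordered: ✗ — no contiguous prefix/suffix split fits n, b, a, d
linear: ✓ — single use per variable (a, n, d, b)
affine: ✓ — none of a, n, d, b used more than once
relevant: ✓ — at least one use each (a, n, d, b)
unrestricted: ✓ — typability at (A -> A -> C) -> C -> A is all that's needed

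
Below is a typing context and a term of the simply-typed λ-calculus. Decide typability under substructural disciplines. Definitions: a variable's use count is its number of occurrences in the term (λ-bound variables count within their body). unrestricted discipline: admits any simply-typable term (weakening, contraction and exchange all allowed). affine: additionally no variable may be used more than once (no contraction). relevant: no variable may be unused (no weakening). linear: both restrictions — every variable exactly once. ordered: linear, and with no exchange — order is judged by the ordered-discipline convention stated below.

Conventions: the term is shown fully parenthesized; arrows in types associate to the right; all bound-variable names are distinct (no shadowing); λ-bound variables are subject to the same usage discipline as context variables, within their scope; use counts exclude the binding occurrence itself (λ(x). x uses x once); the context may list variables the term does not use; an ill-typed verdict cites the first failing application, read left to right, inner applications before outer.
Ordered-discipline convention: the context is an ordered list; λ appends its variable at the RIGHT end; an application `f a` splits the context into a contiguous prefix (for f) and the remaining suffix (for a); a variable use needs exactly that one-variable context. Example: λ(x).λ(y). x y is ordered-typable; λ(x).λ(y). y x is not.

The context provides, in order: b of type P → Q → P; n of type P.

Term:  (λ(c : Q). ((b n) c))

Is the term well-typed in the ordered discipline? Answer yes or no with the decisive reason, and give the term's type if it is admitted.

yes — single-use (b, n, c), ordered derivation ok; term : Q → P
counts: b ×1; n ×1; c (bound) ×1
uses in reading order: b, n, c
typing: well-typed at Q → P
all disciplines: ordered ✓, linear ✓, affine ✓, relevant ✓, unrestricted ✓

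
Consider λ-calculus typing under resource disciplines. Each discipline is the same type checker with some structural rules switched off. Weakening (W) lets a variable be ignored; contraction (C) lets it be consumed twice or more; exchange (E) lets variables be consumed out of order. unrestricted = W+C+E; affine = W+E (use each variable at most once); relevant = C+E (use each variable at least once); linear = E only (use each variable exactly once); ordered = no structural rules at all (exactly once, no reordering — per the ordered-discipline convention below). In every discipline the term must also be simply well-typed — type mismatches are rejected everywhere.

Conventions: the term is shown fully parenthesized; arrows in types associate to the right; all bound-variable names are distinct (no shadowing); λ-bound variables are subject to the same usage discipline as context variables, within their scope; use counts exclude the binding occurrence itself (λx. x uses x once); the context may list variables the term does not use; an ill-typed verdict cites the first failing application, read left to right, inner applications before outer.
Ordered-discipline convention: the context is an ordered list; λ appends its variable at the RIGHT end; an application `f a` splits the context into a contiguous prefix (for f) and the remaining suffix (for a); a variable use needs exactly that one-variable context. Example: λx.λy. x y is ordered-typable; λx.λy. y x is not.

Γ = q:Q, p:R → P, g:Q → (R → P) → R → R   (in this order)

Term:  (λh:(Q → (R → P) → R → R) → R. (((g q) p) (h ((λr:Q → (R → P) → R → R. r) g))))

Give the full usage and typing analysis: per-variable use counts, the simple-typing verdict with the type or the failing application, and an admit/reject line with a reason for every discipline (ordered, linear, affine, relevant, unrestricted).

usage: q: 1; p: 1; g: 2; h (λ-bound): 1; r (λ-bound): 1
left-to-right use order: g, q, p, h, r, g
typing: well-typed at ((Q → (R → P) → R → R) → R) → R
ordered: ✗, repeated use of g ×2
linear: ✗, repeated use of g ×2
affine: ✗, repeated use of g ×2
relevant: ✓, none of q, p, g, h, r goes unused
unrestricted: ✓, well-typed at ((Q → (R → P) → R → R) → R) → R; no restrictions here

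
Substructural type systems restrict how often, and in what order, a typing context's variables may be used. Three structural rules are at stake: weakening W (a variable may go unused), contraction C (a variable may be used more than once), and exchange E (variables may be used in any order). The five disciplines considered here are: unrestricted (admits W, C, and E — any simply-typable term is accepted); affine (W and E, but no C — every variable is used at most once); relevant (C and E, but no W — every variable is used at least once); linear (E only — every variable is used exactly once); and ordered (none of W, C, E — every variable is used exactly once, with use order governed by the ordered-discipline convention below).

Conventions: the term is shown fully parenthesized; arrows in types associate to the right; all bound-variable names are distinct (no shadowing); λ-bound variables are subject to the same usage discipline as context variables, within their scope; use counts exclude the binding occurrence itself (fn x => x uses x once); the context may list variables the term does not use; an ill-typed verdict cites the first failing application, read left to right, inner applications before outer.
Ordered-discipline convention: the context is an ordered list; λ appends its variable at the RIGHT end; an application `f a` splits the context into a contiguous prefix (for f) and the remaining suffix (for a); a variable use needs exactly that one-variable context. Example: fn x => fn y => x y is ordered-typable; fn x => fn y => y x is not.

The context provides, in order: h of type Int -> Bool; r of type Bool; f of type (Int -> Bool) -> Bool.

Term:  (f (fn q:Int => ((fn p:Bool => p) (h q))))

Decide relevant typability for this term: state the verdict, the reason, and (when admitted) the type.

no — r left unused
counts: h ×1; r ×0; f ×1; q [bound] ×1; p [bound] ×1
uses in reading order: f, p, h, q
typing: well-typed at Bool
all disciplines: ordered ✗, linear ✗, affine ✓, relevant ✗, unrestricted ✓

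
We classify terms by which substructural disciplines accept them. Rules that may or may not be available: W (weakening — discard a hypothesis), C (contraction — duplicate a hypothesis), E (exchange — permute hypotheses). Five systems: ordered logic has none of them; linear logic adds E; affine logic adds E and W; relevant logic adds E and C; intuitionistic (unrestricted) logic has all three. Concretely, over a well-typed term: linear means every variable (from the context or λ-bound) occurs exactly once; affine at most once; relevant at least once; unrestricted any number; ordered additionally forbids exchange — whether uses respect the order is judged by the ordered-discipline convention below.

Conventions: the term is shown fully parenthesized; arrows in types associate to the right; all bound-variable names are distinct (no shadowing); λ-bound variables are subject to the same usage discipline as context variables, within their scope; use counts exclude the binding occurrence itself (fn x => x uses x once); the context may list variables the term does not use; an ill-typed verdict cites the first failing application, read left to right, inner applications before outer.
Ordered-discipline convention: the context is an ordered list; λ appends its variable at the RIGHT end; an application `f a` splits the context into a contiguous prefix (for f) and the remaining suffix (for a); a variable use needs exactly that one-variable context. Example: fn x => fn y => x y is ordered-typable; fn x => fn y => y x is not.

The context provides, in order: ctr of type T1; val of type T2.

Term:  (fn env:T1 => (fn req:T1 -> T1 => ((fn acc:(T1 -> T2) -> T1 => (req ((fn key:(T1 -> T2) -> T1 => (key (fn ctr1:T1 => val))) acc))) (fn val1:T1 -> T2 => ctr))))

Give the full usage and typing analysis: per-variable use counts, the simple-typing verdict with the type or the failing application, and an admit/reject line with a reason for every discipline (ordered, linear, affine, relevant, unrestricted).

usage: ctr=1; val=1; env (bound)=0; req (bound)=1; acc (bound)=1; key (bound)=1; ctr1 (bound)=0; val1 (bound)=0
left-to-right use order: req, key, val, acc, ctr
typing: well-typed at T1 -> (T1 -> T1) -> T1
ordered: ✗, env, ctr1, val1 never used (weakening)
linear: ✗, env, ctr1, val1 never used (weakening)
affine: ✓, no duplicate uses among ctr, val, env, req, acc, key, ctr1, val1
relevant: ✗, env, ctr1, val1 never used (weakening)
unrestricted: ✓, simply typable at T1 -> (T1 -> T1) -> T1; W, C, E all held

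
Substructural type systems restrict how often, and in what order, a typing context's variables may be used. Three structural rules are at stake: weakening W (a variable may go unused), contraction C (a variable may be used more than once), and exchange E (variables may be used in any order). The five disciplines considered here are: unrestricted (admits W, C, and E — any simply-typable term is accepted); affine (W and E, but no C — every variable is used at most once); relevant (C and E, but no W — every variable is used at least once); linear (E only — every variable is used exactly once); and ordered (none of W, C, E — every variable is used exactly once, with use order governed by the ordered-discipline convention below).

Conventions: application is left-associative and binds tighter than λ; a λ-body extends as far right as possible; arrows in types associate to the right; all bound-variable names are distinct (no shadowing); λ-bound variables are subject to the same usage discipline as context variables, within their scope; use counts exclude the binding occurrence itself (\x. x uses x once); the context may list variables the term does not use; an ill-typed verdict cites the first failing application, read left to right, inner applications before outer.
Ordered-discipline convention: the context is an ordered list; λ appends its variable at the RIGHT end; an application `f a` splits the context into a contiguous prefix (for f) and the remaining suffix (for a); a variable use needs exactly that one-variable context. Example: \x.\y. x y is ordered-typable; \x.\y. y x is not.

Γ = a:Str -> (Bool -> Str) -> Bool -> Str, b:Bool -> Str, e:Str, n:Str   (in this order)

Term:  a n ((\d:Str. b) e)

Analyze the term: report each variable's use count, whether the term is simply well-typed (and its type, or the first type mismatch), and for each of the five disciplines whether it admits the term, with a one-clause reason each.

variable uses: a ×1; b ×1; e ×1; n ×1; d (λ-bound) ×0
uses in reading order: a, n, b, e
typing: the term checks, with type Bool -> Str
ordered ✗ (needs weakening: d unused)
linear ✗ (needs weakening: d unused)
affine ✓ (none of a, b, e, n, d used more than once)
relevant ✗ (needs weakening: d unused)
unrestricted ✓ (type-checks (Bool -> Str) and nothing is barred)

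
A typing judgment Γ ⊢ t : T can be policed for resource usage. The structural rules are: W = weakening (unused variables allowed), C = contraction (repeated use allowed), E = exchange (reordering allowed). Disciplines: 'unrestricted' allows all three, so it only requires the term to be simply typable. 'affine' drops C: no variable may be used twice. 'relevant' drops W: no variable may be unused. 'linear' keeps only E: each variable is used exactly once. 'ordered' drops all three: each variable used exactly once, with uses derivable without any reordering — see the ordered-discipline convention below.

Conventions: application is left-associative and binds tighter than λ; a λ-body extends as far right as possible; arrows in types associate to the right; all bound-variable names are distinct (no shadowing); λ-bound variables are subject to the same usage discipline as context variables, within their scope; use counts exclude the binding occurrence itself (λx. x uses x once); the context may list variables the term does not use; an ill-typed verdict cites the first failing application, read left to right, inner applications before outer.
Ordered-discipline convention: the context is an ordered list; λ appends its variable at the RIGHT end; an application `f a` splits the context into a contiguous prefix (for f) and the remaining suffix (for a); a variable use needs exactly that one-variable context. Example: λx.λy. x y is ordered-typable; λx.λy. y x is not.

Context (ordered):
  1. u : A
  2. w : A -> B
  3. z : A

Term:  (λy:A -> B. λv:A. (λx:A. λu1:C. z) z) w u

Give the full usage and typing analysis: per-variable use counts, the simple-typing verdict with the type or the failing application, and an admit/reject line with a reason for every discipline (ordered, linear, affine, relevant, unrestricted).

counts: u: 1; w: 1; z: 2; y (λ-bound): 0; v (λ-bound): 0; x (λ-bound): 0; u1 (λ-bound): 0
left-to-right use order: z, z, w, u
typing: well-typed at C -> A
ordered ✗ (uses contraction: z ×2; y, v, x, u1 never used (weakening))
linear ✗ (uses contraction: z ×2; y, v, x, u1 never used (weakening))
affine ✗ (uses contraction: z ×2)
relevant ✗ (y, v, x, u1 never used (weakening))
unrestricted ✓ (well-typed at C -> A; no restrictions here)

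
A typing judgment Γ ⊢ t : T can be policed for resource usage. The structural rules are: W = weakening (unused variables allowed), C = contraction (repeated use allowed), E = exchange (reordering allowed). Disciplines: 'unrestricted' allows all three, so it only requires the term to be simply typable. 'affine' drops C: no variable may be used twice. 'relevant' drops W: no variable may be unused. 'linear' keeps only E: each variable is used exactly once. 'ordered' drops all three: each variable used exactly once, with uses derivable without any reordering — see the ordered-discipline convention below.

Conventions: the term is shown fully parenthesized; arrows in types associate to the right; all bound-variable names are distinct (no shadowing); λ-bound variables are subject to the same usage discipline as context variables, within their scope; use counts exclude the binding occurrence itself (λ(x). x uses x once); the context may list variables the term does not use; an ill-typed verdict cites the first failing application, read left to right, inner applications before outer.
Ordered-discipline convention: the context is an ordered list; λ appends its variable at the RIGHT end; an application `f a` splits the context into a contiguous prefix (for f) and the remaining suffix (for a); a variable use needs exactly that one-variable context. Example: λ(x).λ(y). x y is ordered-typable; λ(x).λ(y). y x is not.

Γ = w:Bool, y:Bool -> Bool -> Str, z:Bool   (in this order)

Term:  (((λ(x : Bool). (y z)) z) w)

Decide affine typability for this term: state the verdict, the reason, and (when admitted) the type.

no — repeated use of z ×2
usage: w: 1×; y: 1×; z: 2×; x [bound]: 0×
order of uses: y, z, z, w
typing: well-typed at Str
across the five disciplines: ordered ✗ | linear ✗ | affine ✗ | relevant ✗ | unrestricted ✓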